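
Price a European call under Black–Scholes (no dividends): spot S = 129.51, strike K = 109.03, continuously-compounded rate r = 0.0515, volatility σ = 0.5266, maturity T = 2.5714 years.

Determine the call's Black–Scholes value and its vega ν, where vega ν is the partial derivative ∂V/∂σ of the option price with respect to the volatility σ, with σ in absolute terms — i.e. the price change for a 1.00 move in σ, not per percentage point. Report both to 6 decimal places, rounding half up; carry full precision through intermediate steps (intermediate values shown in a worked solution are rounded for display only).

price = 56.016409
ν = 60.982607

σ√T = 0.5266·√2.5714 = 0.844434
d₁ = (ln(S/K) + (r+σ²/2)T) / (σ√T) = (ln(129.51/109.03) + (0.0515+0.5266²/2)·2.5714) / 0.844434 = (0.172135 + 0.488961) / 0.844434 = 0.782887
d₂ = d₁ − σ√T = 0.782887 − 0.844434 = -0.061547
e^{−rT} = e^{−0.0515·2.5714} = 0.875967
N(d₁) = 0.783153,  N(d₂) = 0.475462
Call price V = S·N(d₁) − K·e^{−rT}·N(d₂) = 101.426184 − 45.409775 = 56.016409
φ(d₁) = (1/√(2π))·e^{−d₁²/2} = 0.293642
ν = S·φ(d₁)·√T = 60.982607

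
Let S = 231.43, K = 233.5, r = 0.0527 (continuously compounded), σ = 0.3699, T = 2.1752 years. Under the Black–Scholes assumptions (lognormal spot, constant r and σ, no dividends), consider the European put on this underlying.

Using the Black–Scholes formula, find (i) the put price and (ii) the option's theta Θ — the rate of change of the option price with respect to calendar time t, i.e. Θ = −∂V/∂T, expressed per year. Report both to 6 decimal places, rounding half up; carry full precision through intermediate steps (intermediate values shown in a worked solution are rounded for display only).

price = 36.507656
Θ = -4.552272

σ√T = 0.3699·√2.1752 = 0.545549
d₁ = (ln(S/K) + (r+σ²/2)T) / (σ√T) = (ln(231.43/233.5) + (0.0527+0.3699²/2)·2.1752) / 0.545549 = (-0.008905 + 0.263445) / 0.545549 = 0.466576
d₂ = d₁ − σ√T = 0.466576 − 0.545549 = -0.078973
e^{−rT} = e^{−0.0527·2.1752} = 0.891693
N(−d₁) = 0.320401,  N(−d₂) = 0.531473
Put price V = K·e^{−rT}·N(−d₂) − S·N(−d₁) = 110.658172 − 74.150516 = 36.507656
φ(d₁) = (1/√(2π))·e^{−d₁²/2} = 0.357798
Θ = −S·φ(d₁)·σ/(2√T) + r·K·e^{−rT}·N(−d₂) = −10.383958 + 5.831686 = -4.552272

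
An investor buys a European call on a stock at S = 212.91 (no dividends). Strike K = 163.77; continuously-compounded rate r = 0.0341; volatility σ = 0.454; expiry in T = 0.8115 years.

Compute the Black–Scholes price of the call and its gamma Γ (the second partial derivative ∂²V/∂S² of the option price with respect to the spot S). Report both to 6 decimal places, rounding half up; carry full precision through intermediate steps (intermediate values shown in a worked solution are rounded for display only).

σ√T = 0.454·√0.8115 = 0.408978
d₁ = (ln(S/K) + (r+σ²/2)T) / (σ√T) = (ln(212.91/163.77) + (0.0341+0.454²/2)·0.8115) / 0.408978 = (0.262407 + 0.111304) / 0.408978 = 0.913766
d₂ = d₁ − σ√T = 0.913766 − 0.408978 = 0.504788
e^{−rT} = e^{−0.0341·0.8115} = 0.972707
N(d₁) = 0.819580,  N(d₂) = 0.693146
Call price V = S·N(d₁) − K·e^{−rT}·N(d₂) = 174.496786 − 110.418339 = 64.078447
φ(d₁) = (1/√(2π))·e^{−d₁²/2} = 0.262784
Γ = φ(d₁) / (S·σ·√T) = 0.003018

price = 64.078447
Γ = 0.003018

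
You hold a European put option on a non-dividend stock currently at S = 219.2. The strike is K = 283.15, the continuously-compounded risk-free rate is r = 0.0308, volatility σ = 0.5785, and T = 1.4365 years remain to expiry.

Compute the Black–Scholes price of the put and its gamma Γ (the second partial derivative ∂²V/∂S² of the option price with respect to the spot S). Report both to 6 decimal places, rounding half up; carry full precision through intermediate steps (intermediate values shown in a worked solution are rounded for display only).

price = 95.236370
Γ = 0.002623

σ√T = 0.5785·√1.4365 = 0.693356
d₁ = (ln(S/K) + (r+σ²/2)T) / (σ√T) = (ln(219.2/283.15) + (0.0308+0.5785²/2)·1.4365) / 0.693356 = (-0.255992 + 0.284615) / 0.693356 = 0.041282
d₂ = d₁ − σ√T = 0.041282 − 0.693356 = -0.652074
e^{−rT} = e^{−0.0308·1.4365} = 0.956720
N(−d₁) = 0.483536,  N(−d₂) = 0.742823
Put price V = K·e^{−rT}·N(−d₂) − S·N(−d₁) = 201.227360 − 105.990990 = 95.236370
φ(d₁) = (1/√(2π))·e^{−d₁²/2} = 0.398602
Γ = φ(d₁) / (S·σ·√T) = 0.002623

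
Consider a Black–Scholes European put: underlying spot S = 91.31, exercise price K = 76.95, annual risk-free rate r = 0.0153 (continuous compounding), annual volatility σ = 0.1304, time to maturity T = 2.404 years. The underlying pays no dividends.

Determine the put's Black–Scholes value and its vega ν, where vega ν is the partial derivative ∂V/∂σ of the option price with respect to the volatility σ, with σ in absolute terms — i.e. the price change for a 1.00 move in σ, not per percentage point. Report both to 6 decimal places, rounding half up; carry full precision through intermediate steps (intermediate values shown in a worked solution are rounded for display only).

price = 1.309106
ν = 29.851453

σ√T = 0.1304·√2.404 = 0.202183
d₁ = (ln(S/K) + (r+σ²/2)T) / (σ√T) = (ln(91.31/76.95) + (0.0153+0.1304²/2)·2.404) / 0.202183 = (0.171104 + 0.057220) / 0.202183 = 1.129296
d₂ = d₁ − σ√T = 1.129296 − 0.202183 = 0.927113
e^{−rT} = e^{−0.0153·2.404} = 0.963887
N(−d₁) = 0.129386,  N(−d₂) = 0.176934
Put price V = K·e^{−rT}·N(−d₂) − S·N(−d₁) = 13.123378 − 11.814271 = 1.309106
φ(d₁) = (1/√(2π))·e^{−d₁²/2} = 0.210853
ν = S·φ(d₁)·√T = 29.851453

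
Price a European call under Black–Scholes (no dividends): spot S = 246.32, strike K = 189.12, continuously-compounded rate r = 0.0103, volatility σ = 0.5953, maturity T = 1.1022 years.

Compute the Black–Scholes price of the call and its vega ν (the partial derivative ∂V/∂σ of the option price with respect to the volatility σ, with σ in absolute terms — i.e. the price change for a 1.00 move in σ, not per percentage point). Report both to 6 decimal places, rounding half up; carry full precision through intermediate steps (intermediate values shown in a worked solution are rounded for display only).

price = 87.703074
ν = 77.671628

σ√T = 0.5953·√1.1022 = 0.624980
d₁ = (ln(S/K) + (r+σ²/2)T) / (σ√T) = (ln(246.32/189.12) + (0.0103+0.5953²/2)·1.1022) / 0.624980 = (0.264250 + 0.206653) / 0.624980 = 0.753468
d₂ = d₁ − σ√T = 0.753468 − 0.624980 = 0.128488
e^{−rT} = e^{−0.0103·1.1022} = 0.988712
N(d₁) = 0.774416,  N(d₂) = 0.551119
Call price V = S·N(d₁) − K·e^{−rT}·N(d₂) = 190.754059 − 103.050986 = 87.703074
φ(d₁) = (1/√(2π))·e^{−d₁²/2} = 0.300353
ν = S·φ(d₁)·√T = 77.671628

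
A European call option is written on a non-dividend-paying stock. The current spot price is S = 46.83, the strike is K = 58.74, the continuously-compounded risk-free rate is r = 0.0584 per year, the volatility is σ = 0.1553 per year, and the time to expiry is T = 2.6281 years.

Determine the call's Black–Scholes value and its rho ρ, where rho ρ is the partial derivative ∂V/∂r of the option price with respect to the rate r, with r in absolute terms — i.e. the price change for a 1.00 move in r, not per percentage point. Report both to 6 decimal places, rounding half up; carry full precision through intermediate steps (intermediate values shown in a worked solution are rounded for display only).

price = 3.295655
ρ = 44.833458

σ√T = 0.1553·√2.6281 = 0.251763
d₁ = (ln(S/K) + (r+σ²/2)T) / (σ√T) = (ln(46.83/58.74) + (0.0584+0.1553²/2)·2.6281) / 0.251763 = (-0.226597 + 0.185173) / 0.251763 = -0.164533
d₂ = d₁ − σ√T = -0.164533 − 0.251763 = -0.416297
e^{−rT} = e^{−0.0584·2.6281} = 0.857717
N(d₁) = 0.434656,  N(d₂) = 0.338596
Call price V = S·N(d₁) − K·e^{−rT}·N(d₂) = 20.354922 − 17.059266 = 3.295655
ρ = K·T·e^{−rT}·N(d₂) = 44.833458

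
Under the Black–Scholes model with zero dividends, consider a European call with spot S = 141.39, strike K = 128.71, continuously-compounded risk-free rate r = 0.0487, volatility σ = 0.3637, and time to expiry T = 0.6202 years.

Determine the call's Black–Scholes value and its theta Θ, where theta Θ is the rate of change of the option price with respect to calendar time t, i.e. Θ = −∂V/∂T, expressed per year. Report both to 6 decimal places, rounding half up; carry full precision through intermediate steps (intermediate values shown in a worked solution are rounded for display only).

price = 24.806619
Θ = -14.764842

σ√T = 0.3637·√0.6202 = 0.286424
d₁ = (ln(S/K) + (r+σ²/2)T) / (σ√T) = (ln(141.39/128.71) + (0.0487+0.3637²/2)·0.6202) / 0.286424 = (0.093960 + 0.071223) / 0.286424 = 0.576709
d₂ = d₁ − σ√T = 0.576709 − 0.286424 = 0.290285
e^{−rT} = e^{−0.0487·0.6202} = 0.970248
N(d₁) = 0.717932,  N(d₂) = 0.614201
Call price V = S·N(d₁) − K·e^{−rT}·N(d₂) = 101.508411 − 76.701792 = 24.806619
φ(d₁) = (1/√(2π))·e^{−d₁²/2} = 0.337822
Θ = −S·φ(d₁)·σ/(2√T) − r·K·e^{−rT}·N(d₂) = −11.029464 − 3.735377 = -14.764842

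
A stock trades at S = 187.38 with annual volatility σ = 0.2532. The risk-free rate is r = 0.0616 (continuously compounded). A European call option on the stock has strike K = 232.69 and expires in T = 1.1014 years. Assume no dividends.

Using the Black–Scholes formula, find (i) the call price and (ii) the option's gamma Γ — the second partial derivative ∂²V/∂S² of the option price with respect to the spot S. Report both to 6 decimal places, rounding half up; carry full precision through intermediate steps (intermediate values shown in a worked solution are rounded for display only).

σ√T = 0.2532·√1.1014 = 0.265727
d₁ = (ln(S/K) + (r+σ²/2)T) / (σ√T) = (ln(187.38/232.69) + (0.0616+0.2532²/2)·1.1014) / 0.265727 = (-0.216568 + 0.103152) / 0.265727 = -0.426816
d₂ = d₁ − σ√T = -0.426816 − 0.265727 = -0.692543
e^{−rT} = e^{−0.0616·1.1014} = 0.934404
N(d₁) = 0.334757,  N(d₂) = 0.244298
Call price V = S·N(d₁) − K·e^{−rT}·N(d₂) = 62.726699 − 53.116872 = 9.609828
φ(d₁) = (1/√(2π))·e^{−d₁²/2} = 0.364210
Γ = φ(d₁) / (S·σ·√T) = 0.007315

price = 9.609828
Γ = 0.007315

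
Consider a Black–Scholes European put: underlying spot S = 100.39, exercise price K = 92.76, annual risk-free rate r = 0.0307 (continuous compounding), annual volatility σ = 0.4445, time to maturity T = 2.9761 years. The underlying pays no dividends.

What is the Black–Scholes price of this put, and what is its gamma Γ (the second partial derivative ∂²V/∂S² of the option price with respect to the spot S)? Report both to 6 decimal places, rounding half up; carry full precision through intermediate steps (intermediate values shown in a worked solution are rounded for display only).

price = 20.406779
Γ = 0.004314

σ√T = 0.4445·√2.9761 = 0.766824
d₁ = (ln(S/K) + (r+σ²/2)T) / (σ√T) = (ln(100.39/92.76) + (0.0307+0.4445²/2)·2.9761) / 0.766824 = (0.079047 + 0.385376) / 0.766824 = 0.605645
d₂ = d₁ − σ√T = 0.605645 − 0.766824 = -0.161179
e^{−rT} = e^{−0.0307·2.9761} = 0.912683
N(−d₁) = 0.272375,  N(−d₂) = 0.564024
Put price V = K·e^{−rT}·N(−d₂) − S·N(−d₁) = 47.750543 − 27.343765 = 20.406779
φ(d₁) = (1/√(2π))·e^{−d₁²/2} = 0.332093
Γ = φ(d₁) / (S·σ·√T) = 0.004314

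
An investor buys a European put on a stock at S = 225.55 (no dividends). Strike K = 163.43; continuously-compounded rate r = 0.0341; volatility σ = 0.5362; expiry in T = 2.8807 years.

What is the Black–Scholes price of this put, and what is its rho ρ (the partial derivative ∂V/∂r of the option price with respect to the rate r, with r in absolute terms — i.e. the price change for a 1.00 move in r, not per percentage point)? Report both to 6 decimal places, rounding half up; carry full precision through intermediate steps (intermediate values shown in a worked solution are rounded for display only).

price = 33.157902
ρ = -212.198874

σ√T = 0.5362·√2.8807 = 0.910072
d₁ = (ln(S/K) + (r+σ²/2)T) / (σ√T) = (ln(225.55/163.43) + (0.0341+0.5362²/2)·2.8807) / 0.910072 = (0.322157 + 0.512348) / 0.910072 = 0.916965
d₂ = d₁ − σ√T = 0.916965 − 0.910072 = 0.006893
e^{−rT} = e^{−0.0341·2.8807} = 0.906439
N(−d₁) = 0.179580,  N(−d₂) = 0.497250
Put price V = K·e^{−rT}·N(−d₂) − S·N(−d₁) = 73.662261 − 40.504359 = 33.157902
ρ = −K·T·e^{−rT}·N(−d₂) = -212.198874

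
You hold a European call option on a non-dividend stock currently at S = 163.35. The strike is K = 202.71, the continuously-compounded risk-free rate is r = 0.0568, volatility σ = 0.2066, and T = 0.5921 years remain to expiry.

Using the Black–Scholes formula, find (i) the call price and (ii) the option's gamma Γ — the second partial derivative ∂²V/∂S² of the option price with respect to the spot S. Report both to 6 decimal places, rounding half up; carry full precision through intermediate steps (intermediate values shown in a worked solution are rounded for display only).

price = 1.775687
Γ = 0.008695

σ√T = 0.2066·√0.5921 = 0.158975
d₁ = (ln(S/K) + (r+σ²/2)T) / (σ√T) = (ln(163.35/202.71) + (0.0568+0.2066²/2)·0.5921) / 0.158975 = (-0.215881 + 0.046268) / 0.158975 = -1.066922
d₂ = d₁ − σ√T = -1.066922 − 0.158975 = -1.225896
e^{−rT} = e^{−0.0568·0.5921} = 0.966928
N(d₁) = 0.143004,  N(d₂) = 0.110119
Call price V = S·N(d₁) − K·e^{−rT}·N(d₂) = 23.359636 − 21.583949 = 1.775687
φ(d₁) = (1/√(2π))·e^{−d₁²/2} = 0.225801
Γ = φ(d₁) / (S·σ·√T) = 0.008695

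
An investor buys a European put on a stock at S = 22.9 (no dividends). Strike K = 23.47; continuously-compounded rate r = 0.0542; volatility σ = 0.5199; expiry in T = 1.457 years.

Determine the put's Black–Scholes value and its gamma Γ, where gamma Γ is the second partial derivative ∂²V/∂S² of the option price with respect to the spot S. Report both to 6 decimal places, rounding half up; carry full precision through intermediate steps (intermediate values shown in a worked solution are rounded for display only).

price = 4.905066
Γ = 0.025622

σ√T = 0.5199·√1.457 = 0.627552
d₁ = (ln(S/K) + (r+σ²/2)T) / (σ√T) = (ln(22.9/23.47) + (0.0542+0.5199²/2)·1.457) / 0.627552 = (-0.024586 + 0.275880) / 0.627552 = 0.400435
d₂ = d₁ − σ√T = 0.400435 − 0.627552 = -0.227116
e^{−rT} = e^{−0.0542·1.457} = 0.924068
N(−d₁) = 0.344418,  N(−d₂) = 0.589833
Put price V = K·e^{−rT}·N(−d₂) − S·N(−d₁) = 12.792236 − 7.887171 = 4.905066
φ(d₁) = (1/√(2π))·e^{−d₁²/2} = 0.368206
Γ = φ(d₁) / (S·σ·√T) = 0.025622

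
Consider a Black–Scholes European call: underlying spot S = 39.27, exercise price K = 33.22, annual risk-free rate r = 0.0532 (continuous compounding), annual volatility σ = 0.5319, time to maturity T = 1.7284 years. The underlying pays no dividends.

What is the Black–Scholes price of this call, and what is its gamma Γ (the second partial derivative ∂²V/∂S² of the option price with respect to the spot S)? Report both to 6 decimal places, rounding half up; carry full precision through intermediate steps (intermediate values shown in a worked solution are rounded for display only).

σ√T = 0.5319·√1.7284 = 0.699282
d₁ = (ln(S/K) + (r+σ²/2)T) / (σ√T) = (ln(39.27/33.22) + (0.0532+0.5319²/2)·1.7284) / 0.699282 = (0.167309 + 0.336448) / 0.699282 = 0.720392
d₂ = d₁ − σ√T = 0.720392 − 0.699282 = 0.021111
e^{−rT} = e^{−0.0532·1.7284} = 0.912150
N(d₁) = 0.764358,  N(d₂) = 0.508421
Call price V = S·N(d₁) − K·e^{−rT}·N(d₂) = 30.016348 − 15.405989 = 14.610359
φ(d₁) = (1/√(2π))·e^{−d₁²/2} = 0.307764
Γ = φ(d₁) / (S·σ·√T) = 0.011207

price = 14.610359
Γ = 0.011207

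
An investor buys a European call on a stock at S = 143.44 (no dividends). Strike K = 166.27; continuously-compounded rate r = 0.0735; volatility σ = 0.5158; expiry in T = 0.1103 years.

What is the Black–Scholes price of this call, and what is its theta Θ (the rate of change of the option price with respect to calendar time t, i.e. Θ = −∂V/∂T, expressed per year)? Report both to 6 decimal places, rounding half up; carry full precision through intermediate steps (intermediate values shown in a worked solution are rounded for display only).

price = 3.078432
Θ = -36.292143

σ√T = 0.5158·√0.1103 = 0.171305
d₁ = (ln(S/K) + (r+σ²/2)T) / (σ√T) = (ln(143.44/166.27) + (0.0735+0.5158²/2)·0.1103) / 0.171305 = (-0.147696 + 0.022780) / 0.171305 = -0.729207
d₂ = d₁ − σ√T = -0.729207 − 0.171305 = -0.900511
e^{−rT} = e^{−0.0735·0.1103} = 0.991926
N(d₁) = 0.232938,  N(d₂) = 0.183924
Call price V = S·N(d₁) − K·e^{−rT}·N(d₂) = 33.412578 − 30.334147 = 3.078432
φ(d₁) = (1/√(2π))·e^{−d₁²/2} = 0.305804
Θ = −S·φ(d₁)·σ/(2√T) − r·K·e^{−rT}·N(d₂) = −34.062583 − 2.229560 = -36.292143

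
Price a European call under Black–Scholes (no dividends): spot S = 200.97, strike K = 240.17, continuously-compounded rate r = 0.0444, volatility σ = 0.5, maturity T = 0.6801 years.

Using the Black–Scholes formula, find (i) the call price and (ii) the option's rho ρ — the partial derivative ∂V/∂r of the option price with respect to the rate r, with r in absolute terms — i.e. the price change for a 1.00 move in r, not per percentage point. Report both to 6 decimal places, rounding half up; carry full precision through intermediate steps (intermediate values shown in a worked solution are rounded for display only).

σ√T = 0.5·√0.6801 = 0.412341
d₁ = (ln(S/K) + (r+σ²/2)T) / (σ√T) = (ln(200.97/240.17) + (0.0444+0.5²/2)·0.6801) / 0.412341 = (-0.178191 + 0.115209) / 0.412341 = -0.152744
d₂ = d₁ − σ√T = -0.152744 − 0.412341 = -0.565084
e^{−rT} = e^{−0.0444·0.6801} = 0.970255
N(d₁) = 0.439300,  N(d₂) = 0.286008
Call price V = S·N(d₁) − K·e^{−rT}·N(d₂) = 88.286170 − 66.647373 = 21.638798
ρ = K·T·e^{−rT}·N(d₂) = 45.326878

price = 21.638798
ρ = 45.326878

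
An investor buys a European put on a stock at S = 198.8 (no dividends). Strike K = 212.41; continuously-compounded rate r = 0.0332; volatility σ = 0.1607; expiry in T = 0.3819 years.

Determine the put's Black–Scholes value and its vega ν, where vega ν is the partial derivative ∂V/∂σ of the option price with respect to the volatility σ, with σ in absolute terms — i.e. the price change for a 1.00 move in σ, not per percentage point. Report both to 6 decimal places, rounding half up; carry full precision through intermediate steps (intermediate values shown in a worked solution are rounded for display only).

price = 14.703058
ν = 43.478783

σ√T = 0.1607·√0.3819 = 0.099309
d₁ = (ln(S/K) + (r+σ²/2)T) / (σ√T) = (ln(198.8/212.41) + (0.0332+0.1607²/2)·0.3819) / 0.099309 = (-0.066219 + 0.017610) / 0.099309 = -0.489468
d₂ = d₁ − σ√T = -0.489468 − 0.099309 = -0.588777
e^{−rT} = e^{−0.0332·0.3819} = 0.987401
N(−d₁) = 0.687745,  N(−d₂) = 0.721995
Put price V = K·e^{−rT}·N(−d₂) − S·N(−d₁) = 151.426722 − 136.723663 = 14.703058
φ(d₁) = (1/√(2π))·e^{−d₁²/2} = 0.353905
ν = S·φ(d₁)·√T = 43.478783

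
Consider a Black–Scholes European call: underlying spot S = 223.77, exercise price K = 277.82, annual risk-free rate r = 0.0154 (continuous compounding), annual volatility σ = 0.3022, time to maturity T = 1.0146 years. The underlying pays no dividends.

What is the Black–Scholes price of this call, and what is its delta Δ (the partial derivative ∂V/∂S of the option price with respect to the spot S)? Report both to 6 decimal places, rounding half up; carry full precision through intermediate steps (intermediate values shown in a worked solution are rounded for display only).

σ√T = 0.3022·√1.0146 = 0.304398
d₁ = (ln(S/K) + (r+σ²/2)T) / (σ√T) = (ln(223.77/277.82) + (0.0154+0.3022²/2)·1.0146) / 0.304398 = (-0.216355 + 0.061954) / 0.304398 = -0.507233
d₂ = d₁ − σ√T = -0.507233 − 0.304398 = -0.811631
e^{−rT} = e^{−0.0154·1.0146} = 0.984497
N(d₁) = 0.305996,  N(d₂) = 0.208502
Call price V = S·N(d₁) − K·e^{−rT}·N(d₂) = 68.472649 − 57.027885 = 11.444764
Δ = N(d₁) = 0.305996

price = 11.444764
Δ = 0.305996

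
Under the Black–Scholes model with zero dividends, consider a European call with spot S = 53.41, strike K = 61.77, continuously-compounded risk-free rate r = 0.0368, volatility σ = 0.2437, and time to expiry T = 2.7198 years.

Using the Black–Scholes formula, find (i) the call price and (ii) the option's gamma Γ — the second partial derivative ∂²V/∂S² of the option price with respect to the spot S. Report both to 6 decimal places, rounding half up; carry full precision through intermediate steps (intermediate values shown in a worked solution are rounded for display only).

price = 7.519679
Γ = 0.018513

σ√T = 0.2437·√2.7198 = 0.401906
d₁ = (ln(S/K) + (r+σ²/2)T) / (σ√T) = (ln(53.41/61.77) + (0.0368+0.2437²/2)·2.7198) / 0.401906 = (-0.145420 + 0.180853) / 0.401906 = 0.088162
d₂ = d₁ − σ√T = 0.088162 − 0.401906 = -0.313743
e^{−rT} = e^{−0.0368·2.7198} = 0.904757
N(d₁) = 0.535126,  N(d₂) = 0.376858
Call price V = S·N(d₁) − K·e^{−rT}·N(d₂) = 28.581085 − 21.061406 = 7.519679
φ(d₁) = (1/√(2π))·e^{−d₁²/2} = 0.397395
Γ = φ(d₁) / (S·σ·√T) = 0.018513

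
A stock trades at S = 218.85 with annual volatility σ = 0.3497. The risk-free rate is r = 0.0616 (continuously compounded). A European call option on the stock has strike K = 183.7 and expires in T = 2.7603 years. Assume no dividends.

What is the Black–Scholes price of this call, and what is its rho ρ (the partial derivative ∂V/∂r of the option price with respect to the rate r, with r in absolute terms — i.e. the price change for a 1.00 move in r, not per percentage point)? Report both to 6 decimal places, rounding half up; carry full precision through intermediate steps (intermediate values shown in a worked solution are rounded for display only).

σ√T = 0.3497·√2.7603 = 0.580997
d₁ = (ln(S/K) + (r+σ²/2)T) / (σ√T) = (ln(218.85/183.7) + (0.0616+0.3497²/2)·2.7603) / 0.580997 = (0.175083 + 0.338813) / 0.580997 = 0.884507
d₂ = d₁ − σ√T = 0.884507 − 0.580997 = 0.303510
e^{−rT} = e^{−0.0616·2.7603} = 0.843636
N(d₁) = 0.811789,  N(d₂) = 0.619249
Call price V = S·N(d₁) − K·e^{−rT}·N(d₂) = 177.659953 − 95.968724 = 81.691229
ρ = K·T·e^{−rT}·N(d₂) = 264.902468

price = 81.691229
ρ = 264.902468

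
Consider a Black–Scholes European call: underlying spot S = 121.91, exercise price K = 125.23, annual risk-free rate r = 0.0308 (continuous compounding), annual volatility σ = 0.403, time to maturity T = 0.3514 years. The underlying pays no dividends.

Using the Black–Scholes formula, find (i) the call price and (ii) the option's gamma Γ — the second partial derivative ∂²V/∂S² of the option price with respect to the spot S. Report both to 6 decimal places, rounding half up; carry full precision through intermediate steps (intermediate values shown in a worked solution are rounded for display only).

σ√T = 0.403·√0.3514 = 0.238894
d₁ = (ln(S/K) + (r+σ²/2)T) / (σ√T) = (ln(121.91/125.23) + (0.0308+0.403²/2)·0.3514) / 0.238894 = (-0.026869 + 0.039358) / 0.238894 = 0.052280
d₂ = d₁ − σ√T = 0.052280 − 0.238894 = -0.186614
e^{−rT} = e^{−0.0308·0.3514} = 0.989235
N(d₁) = 0.520847,  N(d₂) = 0.425982
Call price V = S·N(d₁) − K·e^{−rT}·N(d₂) = 63.496484 − 52.771411 = 10.725073
φ(d₁) = (1/√(2π))·e^{−d₁²/2} = 0.398397
Γ = φ(d₁) / (S·σ·√T) = 0.013680

price = 10.725073
Γ = 0.013680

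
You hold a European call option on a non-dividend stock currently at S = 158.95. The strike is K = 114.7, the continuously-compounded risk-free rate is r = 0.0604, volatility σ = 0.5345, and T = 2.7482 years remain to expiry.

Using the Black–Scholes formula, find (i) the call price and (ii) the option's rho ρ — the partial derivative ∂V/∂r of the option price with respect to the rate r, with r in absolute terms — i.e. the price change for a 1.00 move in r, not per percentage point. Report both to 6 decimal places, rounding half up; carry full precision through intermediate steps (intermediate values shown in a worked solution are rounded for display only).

σ√T = 0.5345·√2.7482 = 0.886078
d₁ = (ln(S/K) + (r+σ²/2)T) / (σ√T) = (ln(158.95/114.7) + (0.0604+0.5345²/2)·2.7482) / 0.886078 = (0.326270 + 0.558558) / 0.886078 = 0.998589
d₂ = d₁ − σ√T = 0.998589 − 0.886078 = 0.112512
e^{−rT} = e^{−0.0604·2.7482} = 0.847054
N(d₁) = 0.841003,  N(d₂) = 0.544791
Call price V = S·N(d₁) − K·e^{−rT}·N(d₂) = 133.677455 − 52.930295 = 80.747160
ρ = K·T·e^{−rT}·N(d₂) = 145.463036

price = 80.747160
ρ = 145.463036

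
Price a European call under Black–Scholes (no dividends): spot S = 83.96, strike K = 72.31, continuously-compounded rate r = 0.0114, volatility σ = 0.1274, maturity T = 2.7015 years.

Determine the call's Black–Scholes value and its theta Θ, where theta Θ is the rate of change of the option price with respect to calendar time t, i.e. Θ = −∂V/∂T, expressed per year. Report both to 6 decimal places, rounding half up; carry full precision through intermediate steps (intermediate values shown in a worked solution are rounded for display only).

price = 15.571193
Θ = -1.434354

σ√T = 0.1274·√2.7015 = 0.209398
d₁ = (ln(S/K) + (r+σ²/2)T) / (σ√T) = (ln(83.96/72.31) + (0.0114+0.1274²/2)·2.7015) / 0.209398 = (0.149378 + 0.052721) / 0.209398 = 0.965144
d₂ = d₁ − σ√T = 0.965144 − 0.209398 = 0.755746
e^{−rT} = e^{−0.0114·2.7015} = 0.969672
N(d₁) = 0.832764,  N(d₂) = 0.775099
Call price V = S·N(d₁) − K·e^{−rT}·N(d₂) = 69.918829 − 54.347636 = 15.571193
φ(d₁) = (1/√(2π))·e^{−d₁²/2} = 0.250401
Θ = −S·φ(d₁)·σ/(2√T) − r·K·e^{−rT}·N(d₂) = −0.814791 − 0.619563 = -1.434354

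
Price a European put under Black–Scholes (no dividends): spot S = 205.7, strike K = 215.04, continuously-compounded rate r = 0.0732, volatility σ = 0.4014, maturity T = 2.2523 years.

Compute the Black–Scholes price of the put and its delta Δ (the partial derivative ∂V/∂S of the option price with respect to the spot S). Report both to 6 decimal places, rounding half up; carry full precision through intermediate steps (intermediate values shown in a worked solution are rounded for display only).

price = 35.148460
Δ = -0.308125

σ√T = 0.4014·√2.2523 = 0.602408
d₁ = (ln(S/K) + (r+σ²/2)T) / (σ√T) = (ln(205.7/215.04) + (0.0732+0.4014²/2)·2.2523) / 0.602408 = (-0.044405 + 0.346316) / 0.602408 = 0.501173
d₂ = d₁ − σ√T = 0.501173 − 0.602408 = -0.101234
e^{−rT} = e^{−0.0732·2.2523} = 0.848005
N(−d₁) = 0.308125,  N(−d₂) = 0.540318
Put price V = K·e^{−rT}·N(−d₂) − S·N(−d₁) = 98.529691 − 63.381231 = 35.148460
Δ = −N(−d₁) = -0.308125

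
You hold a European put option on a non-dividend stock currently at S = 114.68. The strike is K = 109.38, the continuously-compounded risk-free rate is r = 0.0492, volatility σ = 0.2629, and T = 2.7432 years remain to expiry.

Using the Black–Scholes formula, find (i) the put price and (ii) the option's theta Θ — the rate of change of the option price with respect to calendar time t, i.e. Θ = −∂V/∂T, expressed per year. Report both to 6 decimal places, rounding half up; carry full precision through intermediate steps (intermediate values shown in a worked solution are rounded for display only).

σ√T = 0.2629·√2.7432 = 0.435431
d₁ = (ln(S/K) + (r+σ²/2)T) / (σ√T) = (ln(114.68/109.38) + (0.0492+0.2629²/2)·2.7432) / 0.435431 = (0.047318 + 0.229766) / 0.435431 = 0.636342
d₂ = d₁ − σ√T = 0.636342 − 0.435431 = 0.200911
e^{−rT} = e^{−0.0492·2.7432} = 0.873746
N(−d₁) = 0.262277,  N(−d₂) = 0.420384
Put price V = K·e^{−rT}·N(−d₂) − S·N(−d₁) = 40.176247 − 30.077894 = 10.098353
φ(d₁) = (1/√(2π))·e^{−d₁²/2} = 0.325822
Θ = −S·φ(d₁)·σ/(2√T) + r·K·e^{−rT}·N(−d₂) = −2.965513 + 1.976671 = -0.988842

price = 10.098353
Θ = -0.988842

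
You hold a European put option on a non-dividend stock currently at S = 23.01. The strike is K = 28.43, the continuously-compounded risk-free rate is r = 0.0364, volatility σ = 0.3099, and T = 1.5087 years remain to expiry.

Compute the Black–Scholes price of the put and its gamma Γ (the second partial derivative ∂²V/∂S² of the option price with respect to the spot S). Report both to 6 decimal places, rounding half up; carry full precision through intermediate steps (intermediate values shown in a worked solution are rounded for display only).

σ√T = 0.3099·√1.5087 = 0.380648
d₁ = (ln(S/K) + (r+σ²/2)T) / (σ√T) = (ln(23.01/28.43) + (0.0364+0.3099²/2)·1.5087) / 0.380648 = (-0.211516 + 0.127363) / 0.380648 = -0.221079
d₂ = d₁ − σ√T = -0.221079 − 0.380648 = -0.601726
e^{−rT} = e^{−0.0364·1.5087} = 0.946564
N(−d₁) = 0.587484,  N(−d₂) = 0.726322
Put price V = K·e^{−rT}·N(−d₂) − S·N(−d₁) = 19.545912 − 13.518017 = 6.027895
φ(d₁) = (1/√(2π))·e^{−d₁²/2} = 0.389311
Γ = φ(d₁) / (S·σ·√T) = 0.044449

price = 6.027895
Γ = 0.044449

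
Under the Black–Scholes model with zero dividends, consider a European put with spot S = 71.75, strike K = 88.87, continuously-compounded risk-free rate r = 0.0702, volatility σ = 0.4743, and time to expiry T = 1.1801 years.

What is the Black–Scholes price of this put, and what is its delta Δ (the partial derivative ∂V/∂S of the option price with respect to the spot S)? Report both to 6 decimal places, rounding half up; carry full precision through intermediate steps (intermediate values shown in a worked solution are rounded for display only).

price = 21.127110
Δ = -0.498766

σ√T = 0.4743·√1.1801 = 0.515244
d₁ = (ln(S/K) + (r+σ²/2)T) / (σ√T) = (ln(71.75/88.87) + (0.0702+0.4743²/2)·1.1801) / 0.515244 = (-0.213987 + 0.215581) / 0.515244 = 0.003094
d₂ = d₁ − σ√T = 0.003094 − 0.515244 = -0.512149
e^{−rT} = e^{−0.0702·1.1801} = 0.920496
N(−d₁) = 0.498766,  N(−d₂) = 0.695727
Put price V = K·e^{−rT}·N(−d₂) − S·N(−d₁) = 56.913546 − 35.786436 = 21.127110
Δ = −N(−d₁) = -0.498766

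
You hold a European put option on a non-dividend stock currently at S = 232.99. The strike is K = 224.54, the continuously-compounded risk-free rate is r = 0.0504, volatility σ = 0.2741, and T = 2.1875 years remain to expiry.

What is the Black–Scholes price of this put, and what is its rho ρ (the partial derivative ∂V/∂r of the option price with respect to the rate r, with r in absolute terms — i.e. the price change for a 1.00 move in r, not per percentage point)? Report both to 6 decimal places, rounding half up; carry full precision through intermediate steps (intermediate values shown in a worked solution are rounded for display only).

price = 21.156240
ρ = -191.927641

σ√T = 0.2741·√2.1875 = 0.405399
d₁ = (ln(S/K) + (r+σ²/2)T) / (σ√T) = (ln(232.99/224.54) + (0.0504+0.2741²/2)·2.1875) / 0.405399 = (0.036942 + 0.192424) / 0.405399 = 0.565778
d₂ = d₁ − σ√T = 0.565778 − 0.405399 = 0.160379
e^{−rT} = e^{−0.0504·2.1875} = 0.895610
N(−d₁) = 0.285772,  N(−d₂) = 0.436291
Put price V = K·e^{−rT}·N(−d₂) − S·N(−d₁) = 87.738350 − 66.582110 = 21.156240
ρ = −K·T·e^{−rT}·N(−d₂) = -191.927641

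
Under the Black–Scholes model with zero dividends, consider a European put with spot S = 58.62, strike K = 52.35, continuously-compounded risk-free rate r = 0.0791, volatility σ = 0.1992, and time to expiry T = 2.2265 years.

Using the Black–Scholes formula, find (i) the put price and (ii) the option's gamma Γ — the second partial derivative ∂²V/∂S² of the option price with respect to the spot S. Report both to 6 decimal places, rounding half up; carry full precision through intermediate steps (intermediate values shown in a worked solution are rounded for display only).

price = 1.312748
Γ = 0.012205

σ√T = 0.1992·√2.2265 = 0.297236
d₁ = (ln(S/K) + (r+σ²/2)T) / (σ√T) = (ln(58.62/52.35) + (0.0791+0.1992²/2)·2.2265) / 0.297236 = (0.113124 + 0.220291) / 0.297236 = 1.121719
d₂ = d₁ − σ√T = 1.121719 − 0.297236 = 0.824483
e^{−rT} = e^{−0.0791·2.2265} = 0.838521
N(−d₁) = 0.130991,  N(−d₂) = 0.204833
Put price V = K·e^{−rT}·N(−d₂) − S·N(−d₁) = 8.991442 − 7.678694 = 1.312748
φ(d₁) = (1/√(2π))·e^{−d₁²/2} = 0.212659
Γ = φ(d₁) / (S·σ·√T) = 0.012205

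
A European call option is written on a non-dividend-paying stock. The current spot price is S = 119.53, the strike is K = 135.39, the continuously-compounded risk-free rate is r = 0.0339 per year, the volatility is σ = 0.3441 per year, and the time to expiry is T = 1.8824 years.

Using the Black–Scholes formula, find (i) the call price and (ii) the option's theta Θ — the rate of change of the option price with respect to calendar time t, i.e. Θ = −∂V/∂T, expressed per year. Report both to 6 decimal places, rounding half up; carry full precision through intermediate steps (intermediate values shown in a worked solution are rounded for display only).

price = 19.445923
Θ = -7.485415

σ√T = 0.3441·√1.8824 = 0.472107
d₁ = (ln(S/K) + (r+σ²/2)T) / (σ√T) = (ln(119.53/135.39) + (0.0339+0.3441²/2)·1.8824) / 0.472107 = (-0.124592 + 0.175256) / 0.472107 = 0.107314
d₂ = d₁ − σ√T = 0.107314 − 0.472107 = -0.364793
e^{−rT} = e^{−0.0339·1.8824} = 0.938180
N(d₁) = 0.542730,  N(d₂) = 0.357633
Call price V = S·N(d₁) − K·e^{−rT}·N(d₂) = 64.872538 − 45.426615 = 19.445923
φ(d₁) = (1/√(2π))·e^{−d₁²/2} = 0.396652
Θ = −S·φ(d₁)·σ/(2√T) − r·K·e^{−rT}·N(d₂) = −5.945453 − 1.539962 = -7.485415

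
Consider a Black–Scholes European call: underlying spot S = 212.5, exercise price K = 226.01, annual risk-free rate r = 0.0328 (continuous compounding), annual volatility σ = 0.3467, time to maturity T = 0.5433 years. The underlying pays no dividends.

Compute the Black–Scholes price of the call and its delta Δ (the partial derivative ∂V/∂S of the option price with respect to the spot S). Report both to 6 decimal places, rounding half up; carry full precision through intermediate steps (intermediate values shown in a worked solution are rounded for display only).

σ√T = 0.3467·√0.5433 = 0.255549
d₁ = (ln(S/K) + (r+σ²/2)T) / (σ√T) = (ln(212.5/226.01) + (0.0328+0.3467²/2)·0.5433) / 0.255549 = (-0.061637 + 0.050473) / 0.255549 = -0.043688
d₂ = d₁ − σ√T = -0.043688 − 0.255549 = -0.299237
e^{−rT} = e^{−0.0328·0.5433} = 0.982338
N(d₁) = 0.482576,  N(d₂) = 0.382380
Call price V = S·N(d₁) − K·e^{−rT}·N(d₂) = 102.547506 − 84.895216 = 17.652290
Δ = N(d₁) = 0.482576

price = 17.652290
Δ = 0.482576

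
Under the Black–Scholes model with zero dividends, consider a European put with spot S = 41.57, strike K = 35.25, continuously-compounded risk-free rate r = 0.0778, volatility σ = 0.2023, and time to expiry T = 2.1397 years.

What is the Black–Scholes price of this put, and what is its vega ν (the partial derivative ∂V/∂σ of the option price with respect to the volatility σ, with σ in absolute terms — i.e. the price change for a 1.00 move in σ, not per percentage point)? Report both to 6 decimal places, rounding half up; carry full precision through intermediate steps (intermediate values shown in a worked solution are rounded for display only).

σ√T = 0.2023·√2.1397 = 0.295919
d₁ = (ln(S/K) + (r+σ²/2)T) / (σ√T) = (ln(41.57/35.25) + (0.0778+0.2023²/2)·2.1397) / 0.295919 = (0.164913 + 0.210253) / 0.295919 = 1.267801
d₂ = d₁ − σ√T = 1.267801 − 0.295919 = 0.971882
e^{−rT} = e^{−0.0778·2.1397} = 0.846649
N(−d₁) = 0.102435,  N(−d₂) = 0.165555
Put price V = K·e^{−rT}·N(−d₂) − S·N(−d₁) = 4.940878 − 4.258206 = 0.682671
φ(d₁) = (1/√(2π))·e^{−d₁²/2} = 0.178602
ν = S·φ(d₁)·√T = 10.860300

price = 0.682671
ν = 10.860300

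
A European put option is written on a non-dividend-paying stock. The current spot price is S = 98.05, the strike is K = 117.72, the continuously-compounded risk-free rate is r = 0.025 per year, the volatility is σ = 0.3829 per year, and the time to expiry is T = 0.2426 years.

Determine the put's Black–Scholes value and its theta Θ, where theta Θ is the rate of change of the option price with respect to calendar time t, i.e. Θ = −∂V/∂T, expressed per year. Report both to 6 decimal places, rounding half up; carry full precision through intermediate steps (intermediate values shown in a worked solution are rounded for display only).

price = 20.846813
Θ = -8.174486

σ√T = 0.3829·√0.2426 = 0.188595
d₁ = (ln(S/K) + (r+σ²/2)T) / (σ√T) = (ln(98.05/117.72) + (0.025+0.3829²/2)·0.2426) / 0.188595 = (-0.182831 + 0.023849) / 0.188595 = -0.842981
d₂ = d₁ − σ√T = -0.842981 − 0.188595 = -1.031577
e^{−rT} = e^{−0.025·0.2426} = 0.993953
N(−d₁) = 0.800381,  N(−d₂) = 0.848865
Put price V = K·e^{−rT}·N(−d₂) − S·N(−d₁) = 99.324127 − 78.477314 = 20.846813
φ(d₁) = (1/√(2π))·e^{−d₁²/2} = 0.279641
Θ = −S·φ(d₁)·σ/(2√T) + r·K·e^{−rT}·N(−d₂) = −10.657590 + 2.483103 = -8.174486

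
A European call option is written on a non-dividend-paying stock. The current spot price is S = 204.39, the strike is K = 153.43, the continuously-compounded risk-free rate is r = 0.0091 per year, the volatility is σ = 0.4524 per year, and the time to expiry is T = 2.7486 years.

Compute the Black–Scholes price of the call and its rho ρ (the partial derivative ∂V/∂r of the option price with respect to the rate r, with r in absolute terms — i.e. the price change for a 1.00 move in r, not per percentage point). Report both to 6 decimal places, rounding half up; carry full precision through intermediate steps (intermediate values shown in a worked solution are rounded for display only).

σ√T = 0.4524·√2.7486 = 0.750030
d₁ = (ln(S/K) + (r+σ²/2)T) / (σ√T) = (ln(204.39/153.43) + (0.0091+0.4524²/2)·2.7486) / 0.750030 = (0.286785 + 0.306284) / 0.750030 = 0.790729
d₂ = d₁ − σ√T = 0.790729 − 0.750030 = 0.040699
e^{−rT} = e^{−0.0091·2.7486} = 0.975298
N(d₁) = 0.785449,  N(d₂) = 0.516232
Call price V = S·N(d₁) − K·e^{−rT}·N(d₂) = 160.537890 − 77.248961 = 83.288929
ρ = K·T·e^{−rT}·N(d₂) = 212.326494

price = 83.288929
ρ = 212.326494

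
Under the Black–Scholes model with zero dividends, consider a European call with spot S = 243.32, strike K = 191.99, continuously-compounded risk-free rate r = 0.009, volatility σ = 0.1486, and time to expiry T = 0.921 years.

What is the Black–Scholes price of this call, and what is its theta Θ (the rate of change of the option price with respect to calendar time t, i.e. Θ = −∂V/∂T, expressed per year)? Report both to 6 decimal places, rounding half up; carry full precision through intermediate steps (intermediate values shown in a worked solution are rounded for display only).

σ√T = 0.1486·√0.921 = 0.142610
d₁ = (ln(S/K) + (r+σ²/2)T) / (σ√T) = (ln(243.32/191.99) + (0.009+0.1486²/2)·0.921) / 0.142610 = (0.236934 + 0.018458) / 0.142610 = 1.790847
d₂ = d₁ − σ√T = 1.790847 − 0.142610 = 1.648238
e^{−rT} = e^{−0.009·0.921} = 0.991745
N(d₁) = 0.963341,  N(d₂) = 0.950348
Call price V = S·N(d₁) − K·e^{−rT}·N(d₂) = 234.400152 − 180.951180 = 53.448971
φ(d₁) = (1/√(2π))·e^{−d₁²/2} = 0.080258
Θ = −S·φ(d₁)·σ/(2√T) − r·K·e^{−rT}·N(d₂) = −1.511913 − 1.628561 = -3.140473

price = 53.448971
Θ = -3.140473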